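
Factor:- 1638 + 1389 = -3^1*83^1 = - 249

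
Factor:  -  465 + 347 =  - 2^1*59^1 = - 118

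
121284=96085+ 25199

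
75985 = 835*91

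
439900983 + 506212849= 946113832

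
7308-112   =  7196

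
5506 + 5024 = 10530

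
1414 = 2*707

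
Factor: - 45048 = -2^3*3^1*1877^1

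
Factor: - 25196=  - 2^2*6299^1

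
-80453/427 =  - 189 + 250/427 = - 188.41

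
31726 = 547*58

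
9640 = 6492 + 3148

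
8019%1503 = 504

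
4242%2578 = 1664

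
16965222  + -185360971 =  -168395749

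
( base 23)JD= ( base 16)1C2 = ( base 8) 702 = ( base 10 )450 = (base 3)121200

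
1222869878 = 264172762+958697116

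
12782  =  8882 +3900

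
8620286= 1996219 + 6624067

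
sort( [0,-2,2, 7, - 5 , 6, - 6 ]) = [- 6, - 5 , - 2,0, 2, 6 , 7]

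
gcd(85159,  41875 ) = 1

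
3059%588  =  119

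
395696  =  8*49462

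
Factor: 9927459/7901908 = 2^(-2) * 3^2*7^( - 1)*241^(-1 )*307^1 * 1171^( - 1 ) * 3593^1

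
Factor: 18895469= 18895469^1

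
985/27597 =985/27597 = 0.04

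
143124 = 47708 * 3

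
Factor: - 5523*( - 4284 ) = 2^2*3^3*7^2*17^1*263^1 = 23660532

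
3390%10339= 3390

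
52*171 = 8892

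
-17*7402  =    -  125834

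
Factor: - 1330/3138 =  -665/1569 = - 3^( - 1)*5^1 * 7^1*19^1*523^( - 1 ) 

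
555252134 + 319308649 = 874560783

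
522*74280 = 38774160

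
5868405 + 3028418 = 8896823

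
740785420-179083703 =561701717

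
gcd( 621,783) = 27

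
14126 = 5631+8495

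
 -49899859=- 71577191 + 21677332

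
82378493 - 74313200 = 8065293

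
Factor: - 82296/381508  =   - 2^1 * 3^4 * 751^( - 1 ) =- 162/751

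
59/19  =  59/19 = 3.11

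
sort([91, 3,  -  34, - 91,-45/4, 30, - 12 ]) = [ - 91 , - 34, - 12, - 45/4, 3,30, 91 ]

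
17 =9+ 8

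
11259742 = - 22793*(-494 ) 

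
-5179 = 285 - 5464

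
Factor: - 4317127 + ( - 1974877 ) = - 6292004 =- 2^2 * 229^1*6869^1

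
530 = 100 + 430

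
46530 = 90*517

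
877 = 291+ 586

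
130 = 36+94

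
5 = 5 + 0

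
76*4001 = 304076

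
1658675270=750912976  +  907762294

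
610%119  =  15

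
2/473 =2/473= 0.00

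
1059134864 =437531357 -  - 621603507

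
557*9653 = 5376721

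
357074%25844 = 21102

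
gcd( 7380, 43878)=6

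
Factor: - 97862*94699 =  - 2^1*11^1*167^1*293^1*8609^1  =  - 9267433538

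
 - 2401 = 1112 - 3513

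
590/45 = 13+1/9 = 13.11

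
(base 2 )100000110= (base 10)262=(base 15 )127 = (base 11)219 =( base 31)8E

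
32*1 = 32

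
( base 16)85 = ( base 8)205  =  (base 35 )3s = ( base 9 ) 157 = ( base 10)133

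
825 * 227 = 187275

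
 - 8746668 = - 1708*5121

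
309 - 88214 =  - 87905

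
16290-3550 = 12740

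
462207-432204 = 30003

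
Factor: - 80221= - 80221^1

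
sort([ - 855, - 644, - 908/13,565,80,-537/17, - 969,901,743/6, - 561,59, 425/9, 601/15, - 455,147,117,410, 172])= [ -969, - 855, - 644,-561,-455, - 908/13, -537/17, 601/15,425/9,59  ,  80, 117,743/6,147,  172,410,565,  901]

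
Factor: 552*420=2^5*3^2*5^1*7^1*23^1 = 231840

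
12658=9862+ 2796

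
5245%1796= 1653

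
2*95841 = 191682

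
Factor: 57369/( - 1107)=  - 19123/369 = - 3^( - 2)*13^1*41^( -1)*1471^1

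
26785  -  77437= -50652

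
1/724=1/724= 0.00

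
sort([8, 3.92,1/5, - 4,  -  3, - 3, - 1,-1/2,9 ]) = [ - 4,  -  3,- 3 , - 1, - 1/2,1/5,3.92, 8,9 ] 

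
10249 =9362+887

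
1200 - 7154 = -5954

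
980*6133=6010340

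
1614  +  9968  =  11582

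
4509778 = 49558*91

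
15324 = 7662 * 2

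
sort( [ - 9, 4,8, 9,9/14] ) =[ - 9,  9/14, 4, 8,9] 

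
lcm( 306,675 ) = 22950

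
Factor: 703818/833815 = 2^1*3^2*5^( - 1)*19^ (-1 )*61^1* 67^ (  -  1)*131^( - 1 )*641^1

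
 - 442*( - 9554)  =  4222868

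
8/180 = 2/45 = 0.04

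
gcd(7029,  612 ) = 9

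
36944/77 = 36944/77=479.79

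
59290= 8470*7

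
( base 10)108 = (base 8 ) 154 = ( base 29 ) 3L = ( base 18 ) 60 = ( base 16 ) 6c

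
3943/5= 3943/5 =788.60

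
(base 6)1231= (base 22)DL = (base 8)463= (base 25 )C7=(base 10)307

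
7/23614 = 7/23614 = 0.00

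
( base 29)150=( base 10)986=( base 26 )1BO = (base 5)12421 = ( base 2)1111011010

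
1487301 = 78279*19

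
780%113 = 102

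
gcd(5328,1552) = 16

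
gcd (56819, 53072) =1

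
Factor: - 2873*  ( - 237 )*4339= 3^1*13^2*17^1*79^1*4339^1 = 2954429439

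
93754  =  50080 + 43674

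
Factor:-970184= - 2^3*173^1* 701^1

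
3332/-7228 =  - 1 + 974/1807 = - 0.46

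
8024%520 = 224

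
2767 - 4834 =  - 2067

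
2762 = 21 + 2741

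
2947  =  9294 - 6347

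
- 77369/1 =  - 77369=- 77369.00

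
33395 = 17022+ 16373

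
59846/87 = 687  +  77/87 = 687.89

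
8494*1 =8494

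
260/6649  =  260/6649 = 0.04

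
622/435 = 1 + 187/435  =  1.43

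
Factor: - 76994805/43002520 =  - 2^(  -  3)*3^1*11^( - 1 ) * 17^( - 1)*1409^1*3643^1*5749^( - 1) = -15398961/8600504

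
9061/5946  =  9061/5946 = 1.52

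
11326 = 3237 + 8089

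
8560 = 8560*1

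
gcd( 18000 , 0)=18000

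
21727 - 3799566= - 3777839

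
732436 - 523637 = 208799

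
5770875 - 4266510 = 1504365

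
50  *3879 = 193950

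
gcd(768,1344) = 192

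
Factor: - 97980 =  - 2^2*3^1 * 5^1*23^1*71^1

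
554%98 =64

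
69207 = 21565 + 47642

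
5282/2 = 2641  =  2641.00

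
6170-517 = 5653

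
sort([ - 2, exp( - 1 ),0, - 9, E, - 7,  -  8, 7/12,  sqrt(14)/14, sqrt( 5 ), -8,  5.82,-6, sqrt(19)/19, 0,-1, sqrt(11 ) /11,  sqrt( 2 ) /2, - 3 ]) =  [ - 9, - 8, - 8, - 7, - 6,  -  3, - 2, - 1,0,0, sqrt( 19 ) /19,sqrt( 14) /14, sqrt(11) /11, exp( - 1), 7/12,sqrt( 2 )/2,sqrt( 5 ), E,  5.82 ]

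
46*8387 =385802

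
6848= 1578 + 5270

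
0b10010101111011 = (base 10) 9595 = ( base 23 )i34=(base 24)GFJ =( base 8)22573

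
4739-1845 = 2894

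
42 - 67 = -25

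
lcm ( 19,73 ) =1387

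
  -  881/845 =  - 881/845 = - 1.04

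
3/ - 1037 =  - 3/1037= - 0.00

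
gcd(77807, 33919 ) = 1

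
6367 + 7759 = 14126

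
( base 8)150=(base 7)206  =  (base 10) 104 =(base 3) 10212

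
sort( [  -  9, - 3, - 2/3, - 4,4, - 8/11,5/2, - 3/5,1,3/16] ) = [ - 9, - 4, - 3, - 8/11, - 2/3, - 3/5,3/16,  1, 5/2, 4] 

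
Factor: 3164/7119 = 2^2 *3^(-2) = 4/9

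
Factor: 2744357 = 7^1*11^1*29^1*1229^1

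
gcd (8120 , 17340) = 20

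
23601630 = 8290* 2847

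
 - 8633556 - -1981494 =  - 6652062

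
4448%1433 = 149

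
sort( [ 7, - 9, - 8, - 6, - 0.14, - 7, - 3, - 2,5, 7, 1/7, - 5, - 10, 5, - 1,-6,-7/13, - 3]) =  [ - 10, - 9, - 8, - 7,-6,- 6, - 5, - 3, - 3, - 2,-1, - 7/13, - 0.14, 1/7, 5, 5, 7,7 ]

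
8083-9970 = -1887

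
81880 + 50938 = 132818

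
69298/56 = 1237 + 13/28  =  1237.46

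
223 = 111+112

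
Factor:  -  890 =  - 2^1 *5^1*89^1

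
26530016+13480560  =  40010576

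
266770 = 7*38110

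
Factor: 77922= 2^1 *3^4*13^1*37^1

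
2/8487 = 2/8487= 0.00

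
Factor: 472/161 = 2^3*7^( - 1)*23^( - 1 )*59^1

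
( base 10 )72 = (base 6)200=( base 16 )48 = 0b1001000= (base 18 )40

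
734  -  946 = -212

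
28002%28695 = 28002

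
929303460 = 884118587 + 45184873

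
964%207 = 136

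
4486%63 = 13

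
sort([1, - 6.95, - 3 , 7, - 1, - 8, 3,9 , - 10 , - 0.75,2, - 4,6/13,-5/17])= [  -  10, - 8, - 6.95, - 4, - 3, - 1 , - 0.75, - 5/17, 6/13,1,2,  3,7,9]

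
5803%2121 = 1561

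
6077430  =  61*99630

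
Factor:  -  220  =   - 2^2*5^1*11^1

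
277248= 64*4332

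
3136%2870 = 266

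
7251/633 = 2417/211 = 11.45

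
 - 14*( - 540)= 7560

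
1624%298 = 134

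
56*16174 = 905744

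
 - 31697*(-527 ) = 16704319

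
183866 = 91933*2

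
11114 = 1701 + 9413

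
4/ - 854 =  - 1 + 425/427  =  - 0.00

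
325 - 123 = 202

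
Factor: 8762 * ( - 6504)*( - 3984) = 2^8*3^2*13^1* 83^1*271^1*337^1  =  227040383232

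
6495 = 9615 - 3120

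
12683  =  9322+3361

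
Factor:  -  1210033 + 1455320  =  245287 = 7^1*67^1*523^1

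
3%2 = 1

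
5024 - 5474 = -450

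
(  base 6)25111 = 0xE83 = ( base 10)3715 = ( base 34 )379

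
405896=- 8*( - 50737 ) 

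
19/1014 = 19/1014=0.02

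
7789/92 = 84 + 61/92 = 84.66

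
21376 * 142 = 3035392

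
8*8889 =71112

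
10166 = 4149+6017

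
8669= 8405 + 264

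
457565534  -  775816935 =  - 318251401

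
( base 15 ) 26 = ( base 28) 18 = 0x24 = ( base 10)36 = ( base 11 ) 33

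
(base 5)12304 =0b1110111010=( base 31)uo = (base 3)1022100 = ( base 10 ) 954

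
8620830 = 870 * 9909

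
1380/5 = 276  =  276.00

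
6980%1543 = 808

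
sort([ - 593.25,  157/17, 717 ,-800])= [ - 800 , - 593.25, 157/17,717] 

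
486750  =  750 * 649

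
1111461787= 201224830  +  910236957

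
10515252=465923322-455408070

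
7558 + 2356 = 9914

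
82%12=10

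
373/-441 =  - 1 + 68/441 = - 0.85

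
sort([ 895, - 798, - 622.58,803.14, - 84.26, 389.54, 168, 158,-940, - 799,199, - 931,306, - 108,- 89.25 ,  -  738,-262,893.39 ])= [ -940, - 931, - 799, - 798, - 738,-622.58,-262, - 108, - 89.25, - 84.26,  158, 168, 199,306,  389.54, 803.14,  893.39, 895 ]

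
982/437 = 2 + 108/437 = 2.25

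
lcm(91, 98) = 1274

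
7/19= 7/19 =0.37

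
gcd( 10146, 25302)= 6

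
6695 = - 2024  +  8719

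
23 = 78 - 55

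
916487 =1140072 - 223585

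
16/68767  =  16/68767 = 0.00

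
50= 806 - 756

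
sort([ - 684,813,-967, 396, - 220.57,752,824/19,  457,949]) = [ - 967, - 684,  -  220.57,824/19,396,457,752,813,949] 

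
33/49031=33/49031 = 0.00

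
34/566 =17/283 = 0.06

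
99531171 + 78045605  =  177576776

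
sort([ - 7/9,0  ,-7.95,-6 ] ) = [ - 7.95, - 6, - 7/9,0 ]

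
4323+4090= 8413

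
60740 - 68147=-7407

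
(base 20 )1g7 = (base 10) 727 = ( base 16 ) 2D7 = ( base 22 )1B1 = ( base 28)PR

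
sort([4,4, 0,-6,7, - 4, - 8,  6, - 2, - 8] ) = [ - 8, - 8, - 6, - 4, - 2, 0,4,4,6, 7] 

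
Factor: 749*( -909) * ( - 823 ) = 3^2*7^1*101^1*107^1*823^1=560332143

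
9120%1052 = 704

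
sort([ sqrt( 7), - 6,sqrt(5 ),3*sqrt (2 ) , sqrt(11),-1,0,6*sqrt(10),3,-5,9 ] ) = [ - 6,- 5,-1,0,sqrt (5),  sqrt(7 ), 3,sqrt(11 ),3*sqrt( 2) , 9,6*sqrt( 10 )]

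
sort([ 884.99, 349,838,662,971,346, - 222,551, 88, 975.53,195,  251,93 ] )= [ - 222 , 88,93,  195,251,346, 349,551,  662, 838,884.99,971,975.53 ] 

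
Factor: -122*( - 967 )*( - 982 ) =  - 115850468 = - 2^2*61^1* 491^1 * 967^1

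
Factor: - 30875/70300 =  - 65/148 = -2^( - 2 )*5^1*13^1*37^ ( - 1 )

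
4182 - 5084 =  - 902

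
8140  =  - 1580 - - 9720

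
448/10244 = 112/2561 = 0.04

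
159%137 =22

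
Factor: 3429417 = 3^1*193^1*5923^1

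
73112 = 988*74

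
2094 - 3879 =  - 1785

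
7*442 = 3094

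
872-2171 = -1299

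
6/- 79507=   -  1+ 79501/79507 = -  0.00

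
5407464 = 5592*967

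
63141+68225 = 131366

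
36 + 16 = 52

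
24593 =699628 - 675035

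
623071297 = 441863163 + 181208134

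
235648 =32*7364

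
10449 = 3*3483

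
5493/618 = 1831/206 = 8.89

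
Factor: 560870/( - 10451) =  - 2^1*5^1*7^( - 1)*1493^( - 1 )*56087^1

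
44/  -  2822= - 1  +  1389/1411 = -0.02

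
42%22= 20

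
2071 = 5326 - 3255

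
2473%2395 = 78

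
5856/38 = 154 + 2/19 = 154.11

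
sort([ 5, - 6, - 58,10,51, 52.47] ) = [ - 58, - 6,5,10,51,  52.47 ] 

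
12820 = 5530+7290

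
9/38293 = 9/38293 =0.00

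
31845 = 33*965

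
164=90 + 74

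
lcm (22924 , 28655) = 114620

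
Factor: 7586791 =43^1*53^1*3329^1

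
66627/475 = 66627/475 =140.27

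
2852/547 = 2852/547= 5.21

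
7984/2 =3992  =  3992.00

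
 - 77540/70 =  - 7754/7 = - 1107.71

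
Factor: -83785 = -5^1 * 13^1*1289^1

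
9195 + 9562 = 18757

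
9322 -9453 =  - 131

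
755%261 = 233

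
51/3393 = 17/1131 = 0.02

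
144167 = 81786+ 62381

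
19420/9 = 19420/9 = 2157.78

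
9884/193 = 51+ 41/193 = 51.21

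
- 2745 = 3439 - 6184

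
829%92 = 1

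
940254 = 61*15414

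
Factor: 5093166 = 2^1*3^1*13^1*17^1*23^1*167^1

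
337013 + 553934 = 890947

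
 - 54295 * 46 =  - 2497570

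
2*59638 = 119276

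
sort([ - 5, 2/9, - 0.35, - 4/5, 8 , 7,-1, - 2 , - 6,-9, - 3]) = [ - 9, - 6, - 5, - 3, - 2 , - 1,- 4/5, - 0.35,2/9,  7, 8]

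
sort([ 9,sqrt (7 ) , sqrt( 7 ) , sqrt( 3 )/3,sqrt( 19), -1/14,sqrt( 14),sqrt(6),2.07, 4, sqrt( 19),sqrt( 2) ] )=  [ -1/14, sqrt( 3)/3, sqrt( 2 ),2.07, sqrt(6 ),sqrt( 7),sqrt(7),sqrt(14 ), 4,  sqrt( 19 ), sqrt(19),9 ] 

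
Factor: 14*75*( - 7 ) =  - 7350  =  -2^1*3^1*5^2*7^2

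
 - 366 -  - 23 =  - 343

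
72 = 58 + 14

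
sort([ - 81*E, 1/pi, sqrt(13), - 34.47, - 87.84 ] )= [ - 81* E, - 87.84, - 34.47,1/pi,sqrt( 13)]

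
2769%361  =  242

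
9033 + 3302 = 12335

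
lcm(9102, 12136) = 36408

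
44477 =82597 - 38120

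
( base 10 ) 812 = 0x32C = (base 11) 679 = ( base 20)20c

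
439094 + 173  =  439267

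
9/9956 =9/9956  =  0.00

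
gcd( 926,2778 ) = 926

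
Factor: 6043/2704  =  2^( - 4 )*13^( - 2)*6043^1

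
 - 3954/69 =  - 1318/23=- 57.30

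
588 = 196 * 3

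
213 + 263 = 476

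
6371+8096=14467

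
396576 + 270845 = 667421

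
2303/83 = 2303/83 = 27.75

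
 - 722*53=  - 38266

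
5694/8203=438/631 = 0.69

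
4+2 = 6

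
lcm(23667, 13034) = 899346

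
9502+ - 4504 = 4998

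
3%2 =1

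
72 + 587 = 659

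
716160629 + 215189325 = 931349954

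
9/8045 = 9/8045 = 0.00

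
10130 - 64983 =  - 54853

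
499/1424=499/1424 = 0.35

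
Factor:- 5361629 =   -  7^2*13^1*19^1 * 443^1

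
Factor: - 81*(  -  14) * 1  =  2^1*3^4 * 7^1= 1134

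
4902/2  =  2451  =  2451.00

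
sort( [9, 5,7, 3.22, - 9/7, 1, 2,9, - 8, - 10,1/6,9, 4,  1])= [-10,-8, - 9/7,1/6,1 , 1,2,3.22,4,5,7,9,  9,9]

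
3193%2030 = 1163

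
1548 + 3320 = 4868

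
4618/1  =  4618=   4618.00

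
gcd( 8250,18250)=250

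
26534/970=27 + 172/485= 27.35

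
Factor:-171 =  - 3^2*19^1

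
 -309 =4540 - 4849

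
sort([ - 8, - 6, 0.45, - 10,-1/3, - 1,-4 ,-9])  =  [ - 10 , - 9, - 8, - 6, - 4,  -  1, - 1/3,0.45] 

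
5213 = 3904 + 1309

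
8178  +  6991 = 15169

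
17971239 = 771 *23309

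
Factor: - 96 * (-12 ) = 1152=2^7*3^2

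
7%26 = 7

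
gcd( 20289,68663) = 1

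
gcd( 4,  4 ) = 4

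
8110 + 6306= 14416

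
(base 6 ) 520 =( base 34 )5M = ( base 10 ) 192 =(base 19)A2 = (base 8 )300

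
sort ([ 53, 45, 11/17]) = [11/17,45,53]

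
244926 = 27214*9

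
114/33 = 38/11 =3.45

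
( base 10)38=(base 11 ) 35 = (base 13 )2C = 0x26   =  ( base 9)42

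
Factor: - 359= -359^1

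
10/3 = 10/3= 3.33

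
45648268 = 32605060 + 13043208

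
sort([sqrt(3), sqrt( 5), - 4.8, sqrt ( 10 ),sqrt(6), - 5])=[ - 5, - 4.8,sqrt( 3), sqrt(5),sqrt(6 ),sqrt(10)] 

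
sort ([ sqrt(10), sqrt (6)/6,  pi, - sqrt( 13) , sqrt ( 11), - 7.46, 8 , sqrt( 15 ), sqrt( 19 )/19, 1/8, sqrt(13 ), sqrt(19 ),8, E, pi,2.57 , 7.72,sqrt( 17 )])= [ - 7.46, - sqrt ( 13), 1/8,sqrt( 19)/19 , sqrt(6)/6,2.57,  E,pi, pi,sqrt(10 ) , sqrt( 11 ), sqrt(13 ), sqrt( 15),  sqrt( 17),sqrt( 19), 7.72,8, 8 ]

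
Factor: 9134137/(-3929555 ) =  - 5^ ( - 1 )*7^( - 2)*43^( - 1 )* 101^1 * 373^ ( - 1 )*90437^1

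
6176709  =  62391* 99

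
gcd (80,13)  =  1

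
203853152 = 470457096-266603944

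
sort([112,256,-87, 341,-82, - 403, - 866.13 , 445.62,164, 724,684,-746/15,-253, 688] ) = [ - 866.13,-403,-253, -87, - 82,-746/15,112,164,256, 341,445.62,684,688,724]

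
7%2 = 1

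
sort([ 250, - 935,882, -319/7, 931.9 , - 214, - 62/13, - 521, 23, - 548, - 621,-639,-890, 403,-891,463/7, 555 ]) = [-935, - 891, - 890,  -  639  , - 621, - 548 ,-521, - 214, -319/7, - 62/13,23,463/7,250, 403, 555, 882,931.9 ] 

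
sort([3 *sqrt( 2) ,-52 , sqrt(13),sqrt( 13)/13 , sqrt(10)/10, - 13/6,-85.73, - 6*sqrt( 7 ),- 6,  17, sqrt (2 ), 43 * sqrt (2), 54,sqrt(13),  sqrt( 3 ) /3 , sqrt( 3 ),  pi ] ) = [ - 85.73, - 52, - 6 * sqrt( 7 ), - 6,- 13/6,sqrt( 13 ) /13 , sqrt(10 )/10 , sqrt ( 3 ) /3,sqrt( 2) , sqrt( 3),pi,sqrt( 13), sqrt( 13),  3*sqrt (2), 17, 54,43*sqrt( 2) ] 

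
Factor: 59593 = 23^1*2591^1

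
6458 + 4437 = 10895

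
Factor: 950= 2^1*5^2*19^1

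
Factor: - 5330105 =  - 5^1*11^1*96911^1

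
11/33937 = 11/33937=0.00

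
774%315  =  144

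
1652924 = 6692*247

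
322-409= -87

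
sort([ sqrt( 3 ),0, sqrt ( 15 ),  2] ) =[ 0,sqrt(3),2, sqrt ( 15) ]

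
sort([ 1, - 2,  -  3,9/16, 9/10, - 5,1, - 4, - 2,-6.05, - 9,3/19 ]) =[ - 9, - 6.05, - 5, - 4,-3,-2, - 2,3/19,9/16,  9/10,1,  1]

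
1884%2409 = 1884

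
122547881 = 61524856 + 61023025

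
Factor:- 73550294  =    -  2^1*3559^1*10333^1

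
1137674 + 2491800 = 3629474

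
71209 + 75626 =146835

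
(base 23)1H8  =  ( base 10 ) 928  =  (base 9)1241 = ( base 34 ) ra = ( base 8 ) 1640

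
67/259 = 67/259 = 0.26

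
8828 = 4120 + 4708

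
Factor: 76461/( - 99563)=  - 3^1 * 7^1*11^1 *331^1 * 99563^( - 1 )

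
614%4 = 2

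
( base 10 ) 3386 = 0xD3A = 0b110100111010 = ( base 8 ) 6472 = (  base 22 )6lk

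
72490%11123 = 5752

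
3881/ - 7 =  - 555 + 4/7 = - 554.43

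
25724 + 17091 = 42815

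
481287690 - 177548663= 303739027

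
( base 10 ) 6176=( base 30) 6pq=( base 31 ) 6d7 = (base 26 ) 93E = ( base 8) 14040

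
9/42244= 9/42244 = 0.00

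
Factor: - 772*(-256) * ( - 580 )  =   - 114626560 = -2^12*5^1*29^1*193^1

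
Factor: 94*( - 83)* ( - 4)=31208 = 2^3*47^1*83^1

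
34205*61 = 2086505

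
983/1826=983/1826 =0.54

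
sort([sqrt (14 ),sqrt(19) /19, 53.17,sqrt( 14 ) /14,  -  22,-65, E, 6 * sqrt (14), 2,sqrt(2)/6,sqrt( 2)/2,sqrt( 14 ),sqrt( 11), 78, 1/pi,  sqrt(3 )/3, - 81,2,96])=[ - 81,  -  65, - 22,sqrt(19)/19, sqrt( 2)/6,  sqrt(14)/14,  1/pi,sqrt( 3 )/3 , sqrt(2)/2,2, 2, E, sqrt( 11 ),  sqrt( 14 ),sqrt(14 ),6*sqrt(14), 53.17,78,96] 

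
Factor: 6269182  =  2^1 * 3134591^1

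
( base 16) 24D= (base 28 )L1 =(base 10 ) 589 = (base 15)294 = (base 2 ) 1001001101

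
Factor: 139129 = 373^2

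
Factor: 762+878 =1640 = 2^3 * 5^1* 41^1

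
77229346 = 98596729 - 21367383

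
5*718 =3590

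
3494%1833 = 1661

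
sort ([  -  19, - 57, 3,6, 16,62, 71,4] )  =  [-57, - 19, 3,4,6, 16,62,71 ] 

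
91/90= 91/90 = 1.01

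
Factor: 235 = 5^1*47^1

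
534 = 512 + 22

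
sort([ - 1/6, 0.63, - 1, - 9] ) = [ - 9, - 1,  -  1/6, 0.63 ] 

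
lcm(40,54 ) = 1080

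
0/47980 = 0=0.00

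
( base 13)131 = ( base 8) 321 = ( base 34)65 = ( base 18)BB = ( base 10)209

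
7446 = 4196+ 3250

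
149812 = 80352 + 69460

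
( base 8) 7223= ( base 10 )3731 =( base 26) 5DD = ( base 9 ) 5105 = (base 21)89E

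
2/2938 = 1/1469  =  0.00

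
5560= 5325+235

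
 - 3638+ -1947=-5585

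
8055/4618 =8055/4618 = 1.74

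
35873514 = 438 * 81903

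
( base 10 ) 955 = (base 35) ra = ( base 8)1673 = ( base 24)1fj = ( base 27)18A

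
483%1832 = 483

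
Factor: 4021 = 4021^1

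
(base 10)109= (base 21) 54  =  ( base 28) 3P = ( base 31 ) 3g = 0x6d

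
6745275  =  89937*75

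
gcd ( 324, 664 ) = 4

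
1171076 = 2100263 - 929187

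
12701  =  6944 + 5757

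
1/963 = 1/963 = 0.00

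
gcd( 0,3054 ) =3054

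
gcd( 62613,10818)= 9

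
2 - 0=2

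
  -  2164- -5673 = 3509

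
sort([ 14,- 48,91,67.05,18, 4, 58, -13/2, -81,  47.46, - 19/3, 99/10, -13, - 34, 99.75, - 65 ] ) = [ - 81 , - 65,- 48,-34, - 13 , - 13/2 , - 19/3,4, 99/10, 14,18,47.46, 58,67.05, 91 , 99.75]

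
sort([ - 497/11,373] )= [ - 497/11 , 373] 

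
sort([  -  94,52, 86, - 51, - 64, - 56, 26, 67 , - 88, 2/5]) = [-94 , - 88,- 64, - 56, - 51, 2/5, 26 , 52,67,86]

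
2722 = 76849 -74127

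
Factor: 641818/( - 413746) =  - 439/283 = - 283^( -1)*439^1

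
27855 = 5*5571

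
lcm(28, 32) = 224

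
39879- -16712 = 56591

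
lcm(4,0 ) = 0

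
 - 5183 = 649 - 5832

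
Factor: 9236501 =23^1*401587^1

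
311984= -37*( - 8432 ) 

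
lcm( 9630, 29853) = 298530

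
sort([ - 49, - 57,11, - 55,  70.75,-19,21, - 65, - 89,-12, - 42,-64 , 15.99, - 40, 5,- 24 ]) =[ - 89,-65, - 64, - 57, - 55, - 49, - 42, - 40, - 24, - 19, - 12,5,  11,15.99,21, 70.75 ] 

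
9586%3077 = 355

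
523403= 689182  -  165779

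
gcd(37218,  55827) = 18609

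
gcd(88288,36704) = 992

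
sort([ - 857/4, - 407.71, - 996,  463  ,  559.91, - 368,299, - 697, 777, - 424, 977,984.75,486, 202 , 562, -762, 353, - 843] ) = [ - 996,-843, - 762,  -  697,  -  424, - 407.71, - 368, - 857/4, 202,299 , 353, 463, 486, 559.91 , 562, 777, 977, 984.75 ] 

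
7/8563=7/8563 = 0.00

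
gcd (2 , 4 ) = 2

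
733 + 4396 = 5129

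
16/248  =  2/31 = 0.06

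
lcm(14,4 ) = 28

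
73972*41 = 3032852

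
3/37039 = 3/37039 =0.00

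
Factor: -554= - 2^1*277^1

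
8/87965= 8/87965 = 0.00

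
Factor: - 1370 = - 2^1*5^1*137^1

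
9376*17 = 159392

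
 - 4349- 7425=-11774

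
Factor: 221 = 13^1*17^1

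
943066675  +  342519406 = 1285586081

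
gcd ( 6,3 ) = 3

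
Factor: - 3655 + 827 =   -  2^2*7^1 * 101^1 = - 2828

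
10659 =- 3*( - 3553 ) 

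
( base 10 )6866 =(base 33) 6a2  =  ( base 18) 1338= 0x1AD2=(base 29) 84m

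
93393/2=93393/2 = 46696.50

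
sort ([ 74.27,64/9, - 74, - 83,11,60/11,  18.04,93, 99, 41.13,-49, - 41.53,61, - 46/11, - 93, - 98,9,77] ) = [ - 98,-93, - 83, -74, - 49,- 41.53 , - 46/11,60/11,  64/9, 9, 11 , 18.04,  41.13,61, 74.27, 77,93  ,  99 ]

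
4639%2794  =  1845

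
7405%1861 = 1822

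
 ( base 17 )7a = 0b10000001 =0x81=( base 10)129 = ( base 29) 4D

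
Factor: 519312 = 2^4*3^1*31^1 * 349^1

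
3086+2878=5964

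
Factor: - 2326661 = - 2326661^1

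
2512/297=2512/297 = 8.46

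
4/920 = 1/230= 0.00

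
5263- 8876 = -3613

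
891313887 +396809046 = 1288122933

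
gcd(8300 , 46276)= 4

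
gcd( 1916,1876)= 4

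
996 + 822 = 1818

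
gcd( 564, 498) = 6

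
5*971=4855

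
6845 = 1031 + 5814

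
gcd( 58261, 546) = 7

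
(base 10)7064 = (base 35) 5qt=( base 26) ABI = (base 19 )10AF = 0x1b98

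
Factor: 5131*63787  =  327291097 = 7^1*227^1*281^1*733^1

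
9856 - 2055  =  7801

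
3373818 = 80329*42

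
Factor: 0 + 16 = 16 = 2^4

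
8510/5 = 1702 =1702.00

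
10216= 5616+4600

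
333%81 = 9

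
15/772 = 15/772 = 0.02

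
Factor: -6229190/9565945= - 1245838/1913189 = - 2^1*11^1*449^( - 1)*4261^( - 1)*56629^1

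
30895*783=24190785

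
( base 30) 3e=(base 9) 125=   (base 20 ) 54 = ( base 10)104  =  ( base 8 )150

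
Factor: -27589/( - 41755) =5^ (-1 )*7^( - 1 )*47^1*587^1*1193^( - 1)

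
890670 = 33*26990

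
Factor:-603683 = - 103^1*5861^1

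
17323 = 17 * 1019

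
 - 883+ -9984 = - 10867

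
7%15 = 7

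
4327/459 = 4327/459  =  9.43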